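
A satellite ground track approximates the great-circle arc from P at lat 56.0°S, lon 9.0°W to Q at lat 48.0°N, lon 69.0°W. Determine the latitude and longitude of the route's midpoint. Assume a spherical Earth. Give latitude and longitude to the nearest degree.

≈ lat 5°S, lon 42°W

From cos δ = sin φ₁ sin φ₂ + cos φ₁ cos φ₂ cos Δλ, the central angle is δ ≈ 2.014 rad (115.4°).
Interpolate at f = 1/2 with slerp weights a = sin((1−f)δ)/sin δ ≈ 0.936, b = sin(fδ)/sin δ ≈ 0.936.
p = a·p₁ + b·p₂ ≈ (0.741, -0.666, -0.080); φ = arcsin(p_z) ≈ -4.61°, λ = atan2(p_y, p_x) ≈ -41.96°.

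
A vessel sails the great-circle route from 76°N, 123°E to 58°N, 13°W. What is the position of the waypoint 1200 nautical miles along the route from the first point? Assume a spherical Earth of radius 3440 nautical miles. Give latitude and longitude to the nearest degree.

≈ 79°N, 17°E

Convert each endpoint to a unit vector on the sphere (x = cos φ cos λ, y = cos φ sin λ, z = sin φ).
The central angle between the endpoints is δ = arccos(p₁·p₂) ≈ 0.752 rad (43.1°). The total great-circle distance is δ·R ≈ 0.752 × 3440 ≈ 2585 nmi, so the target fraction is f = 1200/2585 ≈ 0.464.
Interpolate at f ≈ 0.464 with slerp weights a = sin((1−f)δ)/sin δ ≈ 0.574, b = sin(fδ)/sin δ ≈ 0.501.
p = a·p₁ + b·p₂ ≈ (0.183, 0.057, 0.981); φ = arcsin(p_z) ≈ 78.96°, λ = atan2(p_y, p_x) ≈ 17.25°.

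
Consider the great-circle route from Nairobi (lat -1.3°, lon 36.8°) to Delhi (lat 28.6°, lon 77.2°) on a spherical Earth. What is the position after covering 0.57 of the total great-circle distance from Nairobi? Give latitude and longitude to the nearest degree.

Write both endpoints as unit vectors p₁, p₂ with components (cos φ cos λ, cos φ sin λ, sin φ).
The central angle between the endpoints is δ = arccos(p₁·p₂) ≈ 0.853 rad (48.9°).
Interpolate at f = 0.57 with slerp weights a = sin((1−f)δ)/sin δ ≈ 0.476, b = sin(fδ)/sin δ ≈ 0.620.
p = a·p₁ + b·p₂ ≈ (0.502, 0.816, 0.286); φ = arcsin(p_z) ≈ 16.63°, λ = atan2(p_y, p_x) ≈ 58.42°.

≈ lat 17°, lon 58°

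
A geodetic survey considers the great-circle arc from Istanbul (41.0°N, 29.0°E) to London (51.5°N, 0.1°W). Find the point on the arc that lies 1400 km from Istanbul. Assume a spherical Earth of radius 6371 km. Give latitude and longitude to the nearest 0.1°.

The haversine formula gives a central angle δ ≈ 0.393 rad (22.5°) between the endpoints. The total great-circle distance is δ·R ≈ 0.393 × 6371 ≈ 2501 km, so the target fraction is f = 1400/2501 ≈ 0.560.
Interpolate at f ≈ 0.560 with slerp weights a = sin((1−f)δ)/sin δ ≈ 0.449, b = sin(fδ)/sin δ ≈ 0.570.
p = a·p₁ + b·p₂ ≈ (0.651, 0.164, 0.741); φ = arcsin(p_z) ≈ 47.80°, λ = atan2(p_y, p_x) ≈ 14.12°.

≈ (47.8°N, 14.1°E)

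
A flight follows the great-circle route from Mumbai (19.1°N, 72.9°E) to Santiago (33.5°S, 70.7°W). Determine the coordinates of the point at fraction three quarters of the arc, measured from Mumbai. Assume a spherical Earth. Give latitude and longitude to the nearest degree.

≈ 35°S, 27°W

Write both endpoints as unit vectors p₁, p₂ with components (cos φ cos λ, cos φ sin λ, sin φ).
The central angle between the endpoints is δ = arccos(p₁·p₂) ≈ 2.523 rad (144.6°).
Interpolate at f = 3/4 with slerp weights a = sin((1−f)δ)/sin δ ≈ 1.017, b = sin(fδ)/sin δ ≈ 1.637.
p = a·p₁ + b·p₂ ≈ (0.734, -0.369, -0.570); φ = arcsin(p_z) ≈ -34.78°, λ = atan2(p_y, p_x) ≈ -26.70°.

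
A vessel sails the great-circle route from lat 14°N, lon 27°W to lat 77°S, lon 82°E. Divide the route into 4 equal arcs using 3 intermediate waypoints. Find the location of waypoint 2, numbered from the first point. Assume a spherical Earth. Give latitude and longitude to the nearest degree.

≈ lat 38°S, lon 14°W

Write both endpoints as unit vectors p₁, p₂ with components (cos φ cos λ, cos φ sin λ, sin φ).
The central angle between the endpoints is δ = arccos(p₁·p₂) ≈ 1.883 rad (107.9°).
Interpolate at f = 2/4 with slerp weights a = sin((1−f)δ)/sin δ ≈ 0.849, b = sin(fδ)/sin δ ≈ 0.849.
p = a·p₁ + b·p₂ ≈ (0.761, -0.185, -0.622); φ = arcsin(p_z) ≈ -38.47°, λ = atan2(p_y, p_x) ≈ -13.66°.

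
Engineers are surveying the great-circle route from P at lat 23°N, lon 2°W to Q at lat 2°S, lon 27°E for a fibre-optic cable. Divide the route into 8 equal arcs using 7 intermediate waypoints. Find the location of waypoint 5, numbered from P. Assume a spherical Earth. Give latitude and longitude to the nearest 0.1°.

Write both endpoints as unit vectors p₁, p₂ with components (cos φ cos λ, cos φ sin λ, sin φ).
The central angle between the endpoints is δ = arccos(p₁·p₂) ≈ 0.658 rad (37.7°).
Interpolate at f = 5/8 with slerp weights a = sin((1−f)δ)/sin δ ≈ 0.399, b = sin(fδ)/sin δ ≈ 0.654.
p = a·p₁ + b·p₂ ≈ (0.950, 0.284, 0.133); φ = arcsin(p_z) ≈ 7.66°, λ = atan2(p_y, p_x) ≈ 16.64°.

≈ lat 7.7°N, lon 16.6°E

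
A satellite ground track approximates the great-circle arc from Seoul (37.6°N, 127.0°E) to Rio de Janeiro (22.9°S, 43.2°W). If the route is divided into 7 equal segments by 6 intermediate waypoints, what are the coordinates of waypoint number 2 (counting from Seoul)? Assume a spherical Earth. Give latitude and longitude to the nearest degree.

≈ 65°N, 61°E

The haversine formula gives a central angle δ ≈ 2.846 rad (163.1°) between the endpoints.
Interpolate at f = 2/7 with slerp weights a = sin((1−f)δ)/sin δ ≈ 3.072, b = sin(fδ)/sin δ ≈ 2.493.
p = a·p₁ + b·p₂ ≈ (0.209, 0.372, 0.904); φ = arcsin(p_z) ≈ 64.74°, λ = atan2(p_y, p_x) ≈ 60.61°.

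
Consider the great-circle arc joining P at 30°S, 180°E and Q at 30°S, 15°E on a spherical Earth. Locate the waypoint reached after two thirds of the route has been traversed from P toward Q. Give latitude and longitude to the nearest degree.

≈ 67°S, 39°E

The haversine formula gives a central angle δ ≈ 2.065 rad (118.3°) between the endpoints.
Interpolate at f = 2/3 with slerp weights a = sin((1−f)δ)/sin δ ≈ 0.722, b = sin(fδ)/sin δ ≈ 1.115.
p = a·p₁ + b·p₂ ≈ (0.307, 0.250, -0.918); φ = arcsin(p_z) ≈ -66.66°, λ = atan2(p_y, p_x) ≈ 39.10°.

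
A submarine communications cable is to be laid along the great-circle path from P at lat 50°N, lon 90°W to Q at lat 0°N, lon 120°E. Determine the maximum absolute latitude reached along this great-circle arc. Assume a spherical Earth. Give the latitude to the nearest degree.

≈ 67°N

The great circle lies in the plane with unit normal n̂ = (p₁ × p₂)/|p₁ × p₂|.
Here n̂_z ≈ -0.387; the vertex latitude is φ_max = arccos|n̂_z| ≈ 67.2°.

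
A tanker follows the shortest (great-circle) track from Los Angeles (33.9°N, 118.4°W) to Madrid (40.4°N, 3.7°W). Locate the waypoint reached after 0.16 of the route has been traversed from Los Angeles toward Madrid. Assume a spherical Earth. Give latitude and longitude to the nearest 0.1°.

≈ 43.0°N, 105.6°W

The haversine formula gives a central angle δ ≈ 1.473 rad (84.4°) between the endpoints.
Interpolate at f = 0.16 with slerp weights a = sin((1−f)δ)/sin δ ≈ 0.949, b = sin(fδ)/sin δ ≈ 0.235.
p = a·p₁ + b·p₂ ≈ (-0.197, -0.705, 0.682); φ = arcsin(p_z) ≈ 42.97°, λ = atan2(p_y, p_x) ≈ -105.58°.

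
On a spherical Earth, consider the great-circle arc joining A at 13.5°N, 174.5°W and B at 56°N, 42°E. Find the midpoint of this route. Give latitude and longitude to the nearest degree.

≈ 60°N, 153°E

From cos δ = sin φ₁ sin φ₂ + cos φ₁ cos φ₂ cos Δλ, the central angle is δ ≈ 1.817 rad (104.1°).
Interpolate at f = 1/2 with slerp weights a = sin((1−f)δ)/sin δ ≈ 0.813, b = sin(fδ)/sin δ ≈ 0.813.
p = a·p₁ + b·p₂ ≈ (-0.449, 0.228, 0.864); φ = arcsin(p_z) ≈ 59.75°, λ = atan2(p_y, p_x) ≈ 153.04°.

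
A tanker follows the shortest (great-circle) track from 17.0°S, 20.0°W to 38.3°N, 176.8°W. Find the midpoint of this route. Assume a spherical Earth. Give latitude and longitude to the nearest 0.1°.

Convert each endpoint to a unit vector on the sphere (x = cos φ cos λ, y = cos φ sin λ, z = sin φ).
The central angle between the endpoints is δ = arccos(p₁·p₂) ≈ 2.628 rad (150.6°).
Interpolate at f = 1/2 with slerp weights a = sin((1−f)δ)/sin δ ≈ 1.969, b = sin(fδ)/sin δ ≈ 1.969.
p = a·p₁ + b·p₂ ≈ (0.227, -0.730, 0.645); φ = arcsin(p_z) ≈ 40.14°, λ = atan2(p_y, p_x) ≈ -72.76°.

≈ 40.1°N, 72.8°W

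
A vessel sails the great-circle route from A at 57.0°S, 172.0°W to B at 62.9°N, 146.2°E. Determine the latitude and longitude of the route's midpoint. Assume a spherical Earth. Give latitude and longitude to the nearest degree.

Convert each endpoint to a unit vector on the sphere (x = cos φ cos λ, y = cos φ sin λ, z = sin φ).
The central angle between the endpoints is δ = arccos(p₁·p₂) ≈ 2.167 rad (124.2°).
Interpolate at f = 1/2 with slerp weights a = sin((1−f)δ)/sin δ ≈ 1.068, b = sin(fδ)/sin δ ≈ 1.068.
p = a·p₁ + b·p₂ ≈ (-0.980, 0.190, 0.055); φ = arcsin(p_z) ≈ 3.16°, λ = atan2(p_y, p_x) ≈ 169.05°.

≈ 3°N, 169°E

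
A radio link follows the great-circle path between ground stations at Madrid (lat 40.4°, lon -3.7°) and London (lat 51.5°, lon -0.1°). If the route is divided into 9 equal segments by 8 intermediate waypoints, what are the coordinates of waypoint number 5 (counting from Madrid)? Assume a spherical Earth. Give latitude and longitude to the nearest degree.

≈ lat 47°, lon -2°

Write both endpoints as unit vectors p₁, p₂ with components (cos φ cos λ, cos φ sin λ, sin φ).
The central angle between the endpoints is δ = arccos(p₁·p₂) ≈ 0.199 rad (11.4°).
Interpolate at f = 5/9 with slerp weights a = sin((1−f)δ)/sin δ ≈ 0.447, b = sin(fδ)/sin δ ≈ 0.558.
p = a·p₁ + b·p₂ ≈ (0.687, -0.023, 0.726); φ = arcsin(p_z) ≈ 46.58°, λ = atan2(p_y, p_x) ≈ -1.88°.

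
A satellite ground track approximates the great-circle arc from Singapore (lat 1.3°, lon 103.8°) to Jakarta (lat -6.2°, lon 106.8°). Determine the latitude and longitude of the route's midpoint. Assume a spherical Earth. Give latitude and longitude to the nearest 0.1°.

Convert each endpoint to a unit vector on the sphere (x = cos φ cos λ, y = cos φ sin λ, z = sin φ).
The central angle between the endpoints is δ = arccos(p₁·p₂) ≈ 0.141 rad (8.1°).
Interpolate at f = 1/2 with slerp weights a = sin((1−f)δ)/sin δ ≈ 0.501, b = sin(fδ)/sin δ ≈ 0.501.
p = a·p₁ + b·p₂ ≈ (-0.264, 0.964, -0.043); φ = arcsin(p_z) ≈ -2.45°, λ = atan2(p_y, p_x) ≈ 105.30°.

≈ lat -2.5°, lon 105.3°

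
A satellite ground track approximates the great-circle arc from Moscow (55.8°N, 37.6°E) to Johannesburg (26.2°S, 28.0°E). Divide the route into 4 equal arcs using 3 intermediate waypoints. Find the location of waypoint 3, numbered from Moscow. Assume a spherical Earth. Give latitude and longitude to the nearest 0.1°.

Convert each endpoint to a unit vector on the sphere (x = cos φ cos λ, y = cos φ sin λ, z = sin φ).
The central angle between the endpoints is δ = arccos(p₁·p₂) ≈ 1.438 rad (82.4°).
Interpolate at f = 3/4 with slerp weights a = sin((1−f)δ)/sin δ ≈ 0.355, b = sin(fδ)/sin δ ≈ 0.889.
p = a·p₁ + b·p₂ ≈ (0.863, 0.496, -0.099); φ = arcsin(p_z) ≈ -5.68°, λ = atan2(p_y, p_x) ≈ 29.92°.

≈ 5.7°S, 29.9°E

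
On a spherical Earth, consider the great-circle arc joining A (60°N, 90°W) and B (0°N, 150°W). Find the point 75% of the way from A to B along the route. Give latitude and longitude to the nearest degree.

≈ (17°N, 141°W)

Convert each endpoint to a unit vector on the sphere (x = cos φ cos λ, y = cos φ sin λ, z = sin φ).
The central angle between the endpoints is δ = arccos(p₁·p₂) ≈ 1.318 rad (75.5°).
Interpolate at f = 0.75 with slerp weights a = sin((1−f)δ)/sin δ ≈ 0.334, b = sin(fδ)/sin δ ≈ 0.863.
p = a·p₁ + b·p₂ ≈ (-0.747, -0.598, 0.289); φ = arcsin(p_z) ≈ 16.82°, λ = atan2(p_y, p_x) ≈ -141.30°.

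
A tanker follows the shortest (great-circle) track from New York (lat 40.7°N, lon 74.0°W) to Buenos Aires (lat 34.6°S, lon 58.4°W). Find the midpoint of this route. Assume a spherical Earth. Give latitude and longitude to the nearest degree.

Convert each endpoint to a unit vector on the sphere (x = cos φ cos λ, y = cos φ sin λ, z = sin φ).
The central angle between the endpoints is δ = arccos(p₁·p₂) ≈ 1.338 rad (76.7°).
Interpolate at f = 1/2 with slerp weights a = sin((1−f)δ)/sin δ ≈ 0.637, b = sin(fδ)/sin δ ≈ 0.637.
p = a·p₁ + b·p₂ ≈ (0.408, -0.911, 0.054); φ = arcsin(p_z) ≈ 3.08°, λ = atan2(p_y, p_x) ≈ -65.88°.

≈ lat 3°N, lon 66°W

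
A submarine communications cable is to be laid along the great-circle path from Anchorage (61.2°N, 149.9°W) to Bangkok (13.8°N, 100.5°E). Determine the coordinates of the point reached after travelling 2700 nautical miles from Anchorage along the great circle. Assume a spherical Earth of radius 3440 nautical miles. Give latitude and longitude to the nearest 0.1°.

≈ 49.2°N, 128.2°E

Write both endpoints as unit vectors p₁, p₂ with components (cos φ cos λ, cos φ sin λ, sin φ).
The central angle between the endpoints is δ = arccos(p₁·p₂) ≈ 1.519 rad (87.0°). The total great-circle distance is δ·R ≈ 1.519 × 3440 ≈ 5224 nmi, so the target fraction is f = 2700/5224 ≈ 0.517.
Interpolate at f ≈ 0.517 with slerp weights a = sin((1−f)δ)/sin δ ≈ 0.671, b = sin(fδ)/sin δ ≈ 0.708.
p = a·p₁ + b·p₂ ≈ (-0.405, 0.514, 0.756); φ = arcsin(p_z) ≈ 49.15°, λ = atan2(p_y, p_x) ≈ 128.23°.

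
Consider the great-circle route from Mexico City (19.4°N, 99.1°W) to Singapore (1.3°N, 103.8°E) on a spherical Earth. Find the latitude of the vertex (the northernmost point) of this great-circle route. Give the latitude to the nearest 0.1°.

The great circle lies in the plane with unit normal n̂ = (p₁ × p₂)/|p₁ × p₂|.
Here n̂_z ≈ -0.722; the vertex latitude is φ_max = arccos|n̂_z| ≈ 43.8°.
Check via Clairaut: cos φ_max = |cos φ₁| · sin C = cos(19.4°)·sin(49.9°) ≈ 0.722, again giving ≈ 43.8°.

≈ 43.8°N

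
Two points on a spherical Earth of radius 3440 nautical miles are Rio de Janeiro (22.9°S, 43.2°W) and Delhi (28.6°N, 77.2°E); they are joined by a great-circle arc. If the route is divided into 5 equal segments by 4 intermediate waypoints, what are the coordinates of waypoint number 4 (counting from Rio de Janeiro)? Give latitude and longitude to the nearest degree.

≈ (22°N, 50°E)

From cos δ = sin φ₁ sin φ₂ + cos φ₁ cos φ₂ cos Δλ, the central angle is δ ≈ 2.209 rad (126.6°).
Interpolate at f = 4/5 with slerp weights a = sin((1−f)δ)/sin δ ≈ 0.532, b = sin(fδ)/sin δ ≈ 1.221.
p = a·p₁ + b·p₂ ≈ (0.595, 0.710, 0.377); φ = arcsin(p_z) ≈ 22.17°, λ = atan2(p_y, p_x) ≈ 50.03°.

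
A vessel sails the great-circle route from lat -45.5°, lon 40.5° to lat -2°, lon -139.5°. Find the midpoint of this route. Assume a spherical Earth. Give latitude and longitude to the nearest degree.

≈ lat -68°, lon -139°

Write both endpoints as unit vectors p₁, p₂ with components (cos φ cos λ, cos φ sin λ, sin φ).
The central angle between the endpoints is δ = arccos(p₁·p₂) ≈ 2.313 rad (132.5°).
Interpolate at f = 1/2 with slerp weights a = sin((1−f)δ)/sin δ ≈ 1.241, b = sin(fδ)/sin δ ≈ 1.241.
p = a·p₁ + b·p₂ ≈ (-0.282, -0.241, -0.929); φ = arcsin(p_z) ≈ -68.25°, λ = atan2(p_y, p_x) ≈ -139.50°.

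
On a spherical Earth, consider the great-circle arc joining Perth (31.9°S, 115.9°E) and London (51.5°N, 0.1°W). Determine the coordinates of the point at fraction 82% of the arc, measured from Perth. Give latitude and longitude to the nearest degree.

≈ 45°N, 34°E

Write both endpoints as unit vectors p₁, p₂ with components (cos φ cos λ, cos φ sin λ, sin φ).
The central angle between the endpoints is δ = arccos(p₁·p₂) ≈ 2.272 rad (130.2°).
Interpolate at f = 0.82 with slerp weights a = sin((1−f)δ)/sin δ ≈ 0.521, b = sin(fδ)/sin δ ≈ 1.253.
p = a·p₁ + b·p₂ ≈ (0.587, 0.396, 0.706); φ = arcsin(p_z) ≈ 44.90°, λ = atan2(p_y, p_x) ≈ 34.01°.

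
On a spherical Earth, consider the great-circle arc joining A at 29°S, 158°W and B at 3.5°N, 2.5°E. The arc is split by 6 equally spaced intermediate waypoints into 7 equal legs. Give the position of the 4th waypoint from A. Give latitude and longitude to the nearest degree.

From cos δ = sin φ₁ sin φ₂ + cos φ₁ cos φ₂ cos Δλ, the central angle is δ ≈ 2.592 rad (148.5°).
Interpolate at f = 4/7 with slerp weights a = sin((1−f)δ)/sin δ ≈ 1.714, b = sin(fδ)/sin δ ≈ 1.905.
p = a·p₁ + b·p₂ ≈ (0.510, -0.479, -0.715); φ = arcsin(p_z) ≈ -45.62°, λ = atan2(p_y, p_x) ≈ -43.19°.

≈ 46°S, 43°W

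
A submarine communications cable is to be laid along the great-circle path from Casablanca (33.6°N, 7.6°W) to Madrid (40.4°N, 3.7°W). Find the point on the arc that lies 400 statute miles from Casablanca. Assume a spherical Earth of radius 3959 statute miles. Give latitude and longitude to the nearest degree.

≈ (39°N, 5°W)

Convert each endpoint to a unit vector on the sphere (x = cos φ cos λ, y = cos φ sin λ, z = sin φ).
The central angle between the endpoints is δ = arccos(p₁·p₂) ≈ 0.131 rad (7.5°). The total great-circle distance is δ·R ≈ 0.131 × 3959 ≈ 517 mi, so the target fraction is f = 400/517 ≈ 0.774.
Interpolate at f ≈ 0.774 with slerp weights a = sin((1−f)δ)/sin δ ≈ 0.226, b = sin(fδ)/sin δ ≈ 0.775.
p = a·p₁ + b·p₂ ≈ (0.776, -0.063, 0.628); φ = arcsin(p_z) ≈ 38.88°, λ = atan2(p_y, p_x) ≈ -4.64°.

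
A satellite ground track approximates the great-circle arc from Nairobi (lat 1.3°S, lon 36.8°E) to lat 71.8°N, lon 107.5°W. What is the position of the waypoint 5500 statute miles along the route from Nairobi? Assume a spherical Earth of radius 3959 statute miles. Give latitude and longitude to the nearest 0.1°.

From cos δ = sin φ₁ sin φ₂ + cos φ₁ cos φ₂ cos Δλ, the central angle is δ ≈ 1.850 rad (106.0°). The total great-circle distance is δ·R ≈ 1.850 × 3959 ≈ 7322 mi, so the target fraction is f = 5500/7322 ≈ 0.751.
Interpolate at f ≈ 0.751 with slerp weights a = sin((1−f)δ)/sin δ ≈ 0.462, b = sin(fδ)/sin δ ≈ 1.023.
p = a·p₁ + b·p₂ ≈ (0.274, -0.028, 0.961); φ = arcsin(p_z) ≈ 74.03°, λ = atan2(p_y, p_x) ≈ -5.85°.

≈ lat 74.0°N, lon 5.8°W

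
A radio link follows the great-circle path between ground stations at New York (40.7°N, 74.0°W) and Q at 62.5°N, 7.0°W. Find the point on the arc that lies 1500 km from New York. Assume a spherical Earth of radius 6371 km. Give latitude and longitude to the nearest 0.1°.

≈ 50.8°N, 61.0°W

The haversine formula gives a central angle δ ≈ 0.774 rad (44.3°) between the endpoints. The total great-circle distance is δ·R ≈ 0.774 × 6371 ≈ 4930 km, so the target fraction is f = 1500/4930 ≈ 0.304.
Interpolate at f ≈ 0.304 with slerp weights a = sin((1−f)δ)/sin δ ≈ 0.734, b = sin(fδ)/sin δ ≈ 0.334.
p = a·p₁ + b·p₂ ≈ (0.306, -0.553, 0.774); φ = arcsin(p_z) ≈ 50.76°, λ = atan2(p_y, p_x) ≈ -61.04°.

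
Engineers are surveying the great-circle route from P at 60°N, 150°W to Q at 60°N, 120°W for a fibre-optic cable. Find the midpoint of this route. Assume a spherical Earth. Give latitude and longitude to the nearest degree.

Write both endpoints as unit vectors p₁, p₂ with components (cos φ cos λ, cos φ sin λ, sin φ).
The central angle between the endpoints is δ = arccos(p₁·p₂) ≈ 0.260 rad (14.9°).
Interpolate at f = 1/2 with slerp weights a = sin((1−f)δ)/sin δ ≈ 0.504, b = sin(fδ)/sin δ ≈ 0.504.
p = a·p₁ + b·p₂ ≈ (-0.344, -0.344, 0.873); φ = arcsin(p_z) ≈ 60.85°, λ = atan2(p_y, p_x) ≈ -135.00°.

≈ 61°N, 135°W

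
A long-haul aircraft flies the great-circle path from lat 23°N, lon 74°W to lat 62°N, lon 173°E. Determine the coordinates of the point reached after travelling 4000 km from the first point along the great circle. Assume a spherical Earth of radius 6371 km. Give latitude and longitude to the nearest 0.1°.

The haversine formula gives a central angle δ ≈ 1.394 rad (79.9°) between the endpoints. The total great-circle distance is δ·R ≈ 1.394 × 6371 ≈ 8879 km, so the target fraction is f = 4000/8879 ≈ 0.450.
Interpolate at f ≈ 0.450 with slerp weights a = sin((1−f)δ)/sin δ ≈ 0.704, b = sin(fδ)/sin δ ≈ 0.597.
p = a·p₁ + b·p₂ ≈ (-0.099, -0.589, 0.802); φ = arcsin(p_z) ≈ 53.32°, λ = atan2(p_y, p_x) ≈ -99.58°.

≈ lat 53.3°N, lon 99.6°W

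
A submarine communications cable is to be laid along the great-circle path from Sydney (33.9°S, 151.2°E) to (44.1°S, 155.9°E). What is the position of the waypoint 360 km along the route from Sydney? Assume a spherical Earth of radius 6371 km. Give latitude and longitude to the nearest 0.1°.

Convert each endpoint to a unit vector on the sphere (x = cos φ cos λ, y = cos φ sin λ, z = sin φ).
The central angle between the endpoints is δ = arccos(p₁·p₂) ≈ 0.189 rad (10.8°). The total great-circle distance is δ·R ≈ 0.189 × 6371 ≈ 1204 km, so the target fraction is f = 360/1204 ≈ 0.299.
Interpolate at f ≈ 0.299 with slerp weights a = sin((1−f)δ)/sin δ ≈ 0.703, b = sin(fδ)/sin δ ≈ 0.301.
p = a·p₁ + b·p₂ ≈ (-0.708, 0.369, -0.601); φ = arcsin(p_z) ≈ -36.97°, λ = atan2(p_y, p_x) ≈ 152.47°.

≈ (37.0°S, 152.5°E)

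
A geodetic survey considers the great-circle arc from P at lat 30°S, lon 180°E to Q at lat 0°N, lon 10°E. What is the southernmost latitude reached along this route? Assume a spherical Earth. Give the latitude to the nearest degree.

The great circle lies in the plane with unit normal n̂ = (p₁ × p₂)/|p₁ × p₂|.
Here n̂_z ≈ -0.288; the vertex latitude is φ_max = arccos|n̂_z| ≈ 73.3°.
Check via Clairaut: cos φ_max = |cos φ₁| · sin C = cos(30.0°)·sin(160.6°) ≈ 0.288, again giving ≈ 73.3°.

≈ 73°S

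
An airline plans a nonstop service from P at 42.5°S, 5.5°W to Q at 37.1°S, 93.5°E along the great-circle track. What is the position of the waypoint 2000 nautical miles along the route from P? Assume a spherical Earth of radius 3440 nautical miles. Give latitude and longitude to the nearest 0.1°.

≈ 52.2°S, 42.6°E

Convert each endpoint to a unit vector on the sphere (x = cos φ cos λ, y = cos φ sin λ, z = sin φ).
The central angle between the endpoints is δ = arccos(p₁·p₂) ≈ 1.250 rad (71.6°). The total great-circle distance is δ·R ≈ 1.250 × 3440 ≈ 4299 nmi, so the target fraction is f = 2000/4299 ≈ 0.465.
Interpolate at f ≈ 0.465 with slerp weights a = sin((1−f)δ)/sin δ ≈ 0.653, b = sin(fδ)/sin δ ≈ 0.579.
p = a·p₁ + b·p₂ ≈ (0.451, 0.415, -0.790); φ = arcsin(p_z) ≈ -52.22°, λ = atan2(p_y, p_x) ≈ 42.59°.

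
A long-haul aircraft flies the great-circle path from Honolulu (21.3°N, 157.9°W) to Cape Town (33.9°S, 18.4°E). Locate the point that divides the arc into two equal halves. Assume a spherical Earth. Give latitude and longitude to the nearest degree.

≈ 59°S, 131°W

Convert each endpoint to a unit vector on the sphere (x = cos φ cos λ, y = cos φ sin λ, z = sin φ).
The central angle between the endpoints is δ = arccos(p₁·p₂) ≈ 2.914 rad (167.0°).
Interpolate at f = 1/2 with slerp weights a = sin((1−f)δ)/sin δ ≈ 4.411, b = sin(fδ)/sin δ ≈ 4.411.
p = a·p₁ + b·p₂ ≈ (-0.334, -0.391, -0.858); φ = arcsin(p_z) ≈ -59.09°, λ = atan2(p_y, p_x) ≈ -130.52°.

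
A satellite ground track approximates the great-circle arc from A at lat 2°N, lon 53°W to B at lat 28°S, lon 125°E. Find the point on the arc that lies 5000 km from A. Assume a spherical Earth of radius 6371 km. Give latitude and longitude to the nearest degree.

From cos δ = sin φ₁ sin φ₂ + cos φ₁ cos φ₂ cos Δλ, the central angle is δ ≈ 2.687 rad (153.9°). The total great-circle distance is δ·R ≈ 2.687 × 6371 ≈ 17116 km, so the target fraction is f = 5000/17116 ≈ 0.292.
Interpolate at f ≈ 0.292 with slerp weights a = sin((1−f)δ)/sin δ ≈ 2.152, b = sin(fδ)/sin δ ≈ 1.608.
p = a·p₁ + b·p₂ ≈ (0.480, -0.555, -0.680); φ = arcsin(p_z) ≈ -42.83°, λ = atan2(p_y, p_x) ≈ -49.13°.

≈ lat 43°S, lon 49°W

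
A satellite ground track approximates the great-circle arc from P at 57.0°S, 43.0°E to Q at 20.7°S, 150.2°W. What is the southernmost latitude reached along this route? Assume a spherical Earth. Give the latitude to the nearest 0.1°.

≈ 83.2°S

The great circle lies in the plane with unit normal n̂ = (p₁ × p₂)/|p₁ × p₂|.
Here n̂_z ≈ +0.119; the vertex latitude is φ_max = arccos|n̂_z| ≈ 83.2°.
Check via Clairaut: cos φ_max = |cos φ₁| · sin C = cos(57.0°)·sin(167.4°) ≈ 0.119, again giving ≈ 83.2°.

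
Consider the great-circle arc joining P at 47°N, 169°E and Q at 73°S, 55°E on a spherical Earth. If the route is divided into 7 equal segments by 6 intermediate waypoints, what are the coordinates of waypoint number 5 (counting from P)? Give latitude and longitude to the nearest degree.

≈ 48°S, 130°E

Write both endpoints as unit vectors p₁, p₂ with components (cos φ cos λ, cos φ sin λ, sin φ).
The central angle between the endpoints is δ = arccos(p₁·p₂) ≈ 2.466 rad (141.3°).
Interpolate at f = 5/7 with slerp weights a = sin((1−f)δ)/sin δ ≈ 1.036, b = sin(fδ)/sin δ ≈ 1.571.
p = a·p₁ + b·p₂ ≈ (-0.430, 0.511, -0.744); φ = arcsin(p_z) ≈ -48.09°, λ = atan2(p_y, p_x) ≈ 130.10°.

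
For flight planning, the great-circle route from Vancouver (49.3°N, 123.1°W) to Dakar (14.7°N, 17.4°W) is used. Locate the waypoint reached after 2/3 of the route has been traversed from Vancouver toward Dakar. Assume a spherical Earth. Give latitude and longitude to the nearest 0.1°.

The haversine formula gives a central angle δ ≈ 1.549 rad (88.8°) between the endpoints.
Interpolate at f = 2/3 with slerp weights a = sin((1−f)δ)/sin δ ≈ 0.494, b = sin(fδ)/sin δ ≈ 0.859.
p = a·p₁ + b·p₂ ≈ (0.617, -0.518, 0.592); φ = arcsin(p_z) ≈ 36.32°, λ = atan2(p_y, p_x) ≈ -40.03°.

≈ 36.3°N, 40.0°W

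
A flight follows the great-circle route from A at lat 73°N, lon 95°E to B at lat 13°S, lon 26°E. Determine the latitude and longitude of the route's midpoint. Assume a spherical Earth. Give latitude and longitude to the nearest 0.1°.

The haversine formula gives a central angle δ ≈ 1.684 rad (96.5°) between the endpoints.
Interpolate at f = 1/2 with slerp weights a = sin((1−f)δ)/sin δ ≈ 0.751, b = sin(fδ)/sin δ ≈ 0.751.
p = a·p₁ + b·p₂ ≈ (0.638, 0.539, 0.549); φ = arcsin(p_z) ≈ 33.31°, λ = atan2(p_y, p_x) ≈ 40.19°.

≈ lat 33.3°N, lon 40.2°E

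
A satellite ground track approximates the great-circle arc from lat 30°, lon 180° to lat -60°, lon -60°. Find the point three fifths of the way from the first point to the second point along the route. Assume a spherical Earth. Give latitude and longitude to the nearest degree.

≈ lat -37°, lon -136°

Convert each endpoint to a unit vector on the sphere (x = cos φ cos λ, y = cos φ sin λ, z = sin φ).
The central angle between the endpoints is δ = arccos(p₁·p₂) ≈ 2.278 rad (130.5°).
Interpolate at f = 3/5 with slerp weights a = sin((1−f)δ)/sin δ ≈ 1.039, b = sin(fδ)/sin δ ≈ 1.288.
p = a·p₁ + b·p₂ ≈ (-0.578, -0.558, -0.596); φ = arcsin(p_z) ≈ -36.56°, λ = atan2(p_y, p_x) ≈ -136.03°.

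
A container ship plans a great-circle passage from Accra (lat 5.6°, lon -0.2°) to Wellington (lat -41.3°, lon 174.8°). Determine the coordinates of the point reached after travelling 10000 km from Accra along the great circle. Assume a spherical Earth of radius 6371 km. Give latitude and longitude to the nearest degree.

≈ lat -81°, lon 48°

Write both endpoints as unit vectors p₁, p₂ with components (cos φ cos λ, cos φ sin λ, sin φ).
The central angle between the endpoints is δ = arccos(p₁·p₂) ≈ 2.514 rad (144.0°). The total great-circle distance is δ·R ≈ 2.514 × 6371 ≈ 16014 km, so the target fraction is f = 10000/16014 ≈ 0.624.
Interpolate at f ≈ 0.624 with slerp weights a = sin((1−f)δ)/sin δ ≈ 1.379, b = sin(fδ)/sin δ ≈ 1.702.
p = a·p₁ + b·p₂ ≈ (0.099, 0.111, -0.989); φ = arcsin(p_z) ≈ -81.46°, λ = atan2(p_y, p_x) ≈ 48.43°.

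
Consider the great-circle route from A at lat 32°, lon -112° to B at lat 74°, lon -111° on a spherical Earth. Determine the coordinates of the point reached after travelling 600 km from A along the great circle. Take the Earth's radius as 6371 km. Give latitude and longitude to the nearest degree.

≈ lat 37°, lon -112°

Write both endpoints as unit vectors p₁, p₂ with components (cos φ cos λ, cos φ sin λ, sin φ).
The central angle between the endpoints is δ = arccos(p₁·p₂) ≈ 0.733 rad (42.0°). The total great-circle distance is δ·R ≈ 0.733 × 6371 ≈ 4671 km, so the target fraction is f = 600/4671 ≈ 0.128.
Interpolate at f ≈ 0.128 with slerp weights a = sin((1−f)δ)/sin δ ≈ 0.891, b = sin(fδ)/sin δ ≈ 0.141.
p = a·p₁ + b·p₂ ≈ (-0.297, -0.737, 0.607); φ = arcsin(p_z) ≈ 37.40°, λ = atan2(p_y, p_x) ≈ -111.95°.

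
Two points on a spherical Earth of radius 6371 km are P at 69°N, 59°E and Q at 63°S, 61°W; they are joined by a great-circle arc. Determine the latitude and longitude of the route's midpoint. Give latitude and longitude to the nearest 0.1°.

Convert each endpoint to a unit vector on the sphere (x = cos φ cos λ, y = cos φ sin λ, z = sin φ).
The central angle between the endpoints is δ = arccos(p₁·p₂) ≈ 2.722 rad (155.9°).
Interpolate at f = 1/2 with slerp weights a = sin((1−f)δ)/sin δ ≈ 2.400, b = sin(fδ)/sin δ ≈ 2.400.
p = a·p₁ + b·p₂ ≈ (0.971, -0.216, 0.102); φ = arcsin(p_z) ≈ 5.86°, λ = atan2(p_y, p_x) ≈ -12.52°.

≈ 5.9°N, 12.5°W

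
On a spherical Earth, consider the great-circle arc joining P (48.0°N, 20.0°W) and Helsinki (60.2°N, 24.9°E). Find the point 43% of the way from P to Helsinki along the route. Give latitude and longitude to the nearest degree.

Write both endpoints as unit vectors p₁, p₂ with components (cos φ cos λ, cos φ sin λ, sin φ).
The central angle between the endpoints is δ = arccos(p₁·p₂) ≈ 0.494 rad (28.3°).
Interpolate at f = 0.43 with slerp weights a = sin((1−f)δ)/sin δ ≈ 0.586, b = sin(fδ)/sin δ ≈ 0.445.
p = a·p₁ + b·p₂ ≈ (0.569, -0.041, 0.821); φ = arcsin(p_z) ≈ 55.22°, λ = atan2(p_y, p_x) ≈ -4.13°.

≈ (55°N, 4°W)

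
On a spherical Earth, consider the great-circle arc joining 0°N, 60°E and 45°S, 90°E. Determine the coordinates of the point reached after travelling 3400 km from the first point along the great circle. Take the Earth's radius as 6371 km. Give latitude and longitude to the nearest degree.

The haversine formula gives a central angle δ ≈ 0.912 rad (52.2°) between the endpoints. The total great-circle distance is δ·R ≈ 0.912 × 6371 ≈ 5809 km, so the target fraction is f = 3400/5809 ≈ 0.585.
Interpolate at f ≈ 0.585 with slerp weights a = sin((1−f)δ)/sin δ ≈ 0.467, b = sin(fδ)/sin δ ≈ 0.643.
p = a·p₁ + b·p₂ ≈ (0.233, 0.859, -0.455); φ = arcsin(p_z) ≈ -27.06°, λ = atan2(p_y, p_x) ≈ 74.80°.

≈ 27°S, 75°E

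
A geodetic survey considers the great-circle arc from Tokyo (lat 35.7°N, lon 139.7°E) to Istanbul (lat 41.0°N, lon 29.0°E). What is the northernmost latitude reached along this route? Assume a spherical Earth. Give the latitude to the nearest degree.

The great circle lies in the plane with unit normal n̂ = (p₁ × p₂)/|p₁ × p₂|.
Here n̂_z ≈ -0.581; the vertex latitude is φ_max = arccos|n̂_z| ≈ 54.5°.
Check via Clairaut: cos φ_max = |cos φ₁| · sin C = cos(35.7°)·sin(45.7°) ≈ 0.581, again giving ≈ 54.5°.

≈ 54°N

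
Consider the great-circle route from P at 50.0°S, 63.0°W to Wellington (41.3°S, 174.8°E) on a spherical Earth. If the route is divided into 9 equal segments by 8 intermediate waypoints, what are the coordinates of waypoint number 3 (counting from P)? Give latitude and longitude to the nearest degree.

Write both endpoints as unit vectors p₁, p₂ with components (cos φ cos λ, cos φ sin λ, sin φ).
The central angle between the endpoints is δ = arccos(p₁·p₂) ≈ 1.320 rad (75.6°).
Interpolate at f = 3/9 with slerp weights a = sin((1−f)δ)/sin δ ≈ 0.796, b = sin(fδ)/sin δ ≈ 0.440.
p = a·p₁ + b·p₂ ≈ (-0.097, -0.426, -0.900); φ = arcsin(p_z) ≈ -64.11°, λ = atan2(p_y, p_x) ≈ -102.81°.

≈ 64°S, 103°W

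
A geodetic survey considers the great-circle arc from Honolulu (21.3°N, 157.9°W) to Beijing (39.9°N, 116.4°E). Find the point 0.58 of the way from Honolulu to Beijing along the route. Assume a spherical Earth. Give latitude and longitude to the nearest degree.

Convert each endpoint to a unit vector on the sphere (x = cos φ cos λ, y = cos φ sin λ, z = sin φ).
The central angle between the endpoints is δ = arccos(p₁·p₂) ≈ 1.280 rad (73.3°).
Interpolate at f = 0.58 with slerp weights a = sin((1−f)δ)/sin δ ≈ 0.535, b = sin(fδ)/sin δ ≈ 0.706.
p = a·p₁ + b·p₂ ≈ (-0.702, 0.298, 0.647); φ = arcsin(p_z) ≈ 40.30°, λ = atan2(p_y, p_x) ≈ 157.03°.

≈ 40°N, 157°E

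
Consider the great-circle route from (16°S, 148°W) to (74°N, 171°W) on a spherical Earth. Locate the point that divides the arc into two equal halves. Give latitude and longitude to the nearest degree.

Write both endpoints as unit vectors p₁, p₂ with components (cos φ cos λ, cos φ sin λ, sin φ).
The central angle between the endpoints is δ = arccos(p₁·p₂) ≈ 1.592 rad (91.2°).
Interpolate at f = 1/2 with slerp weights a = sin((1−f)δ)/sin δ ≈ 0.715, b = sin(fδ)/sin δ ≈ 0.715.
p = a·p₁ + b·p₂ ≈ (-0.777, -0.395, 0.490); φ = arcsin(p_z) ≈ 29.34°, λ = atan2(p_y, p_x) ≈ -153.07°.

≈ (29°N, 153°W)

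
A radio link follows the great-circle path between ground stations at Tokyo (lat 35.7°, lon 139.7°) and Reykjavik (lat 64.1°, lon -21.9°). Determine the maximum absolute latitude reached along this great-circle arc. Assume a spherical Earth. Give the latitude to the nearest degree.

The great circle lies in the plane with unit normal n̂ = (p₁ × p₂)/|p₁ × p₂|.
Here n̂_z ≈ -0.114; the vertex latitude is φ_max = arccos|n̂_z| ≈ 83.5°.
Check via Clairaut: cos φ_max = |cos φ₁| · sin C = cos(35.7°)·sin(8.1°) ≈ 0.114, again giving ≈ 83.5°.

≈ 83°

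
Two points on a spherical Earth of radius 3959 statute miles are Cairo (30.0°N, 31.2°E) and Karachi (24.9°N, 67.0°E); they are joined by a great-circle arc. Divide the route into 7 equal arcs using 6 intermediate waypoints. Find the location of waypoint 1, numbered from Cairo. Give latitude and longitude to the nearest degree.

From cos δ = sin φ₁ sin φ₂ + cos φ₁ cos φ₂ cos Δλ, the central angle is δ ≈ 0.559 rad (32.0°).
Interpolate at f = 1/7 with slerp weights a = sin((1−f)δ)/sin δ ≈ 0.869, b = sin(fδ)/sin δ ≈ 0.150.
p = a·p₁ + b·p₂ ≈ (0.697, 0.516, 0.498); φ = arcsin(p_z) ≈ 29.87°, λ = atan2(p_y, p_x) ≈ 36.48°.

≈ 30°N, 36°E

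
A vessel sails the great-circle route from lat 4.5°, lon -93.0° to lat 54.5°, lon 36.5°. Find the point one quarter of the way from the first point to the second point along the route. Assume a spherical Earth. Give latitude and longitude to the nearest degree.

≈ lat 28°, lon -79°

From cos δ = sin φ₁ sin φ₂ + cos φ₁ cos φ₂ cos Δλ, the central angle is δ ≈ 1.880 rad (107.7°).
Interpolate at f = 1/4 with slerp weights a = sin((1−f)δ)/sin δ ≈ 1.036, b = sin(fδ)/sin δ ≈ 0.475.
p = a·p₁ + b·p₂ ≈ (0.168, -0.867, 0.468); φ = arcsin(p_z) ≈ 27.93°, λ = atan2(p_y, p_x) ≈ -79.05°.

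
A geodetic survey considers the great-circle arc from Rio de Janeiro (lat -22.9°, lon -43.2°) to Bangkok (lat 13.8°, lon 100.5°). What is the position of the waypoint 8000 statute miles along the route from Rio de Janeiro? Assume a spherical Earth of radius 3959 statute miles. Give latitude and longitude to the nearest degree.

≈ lat 3°, lon 74°

Convert each endpoint to a unit vector on the sphere (x = cos φ cos λ, y = cos φ sin λ, z = sin φ).
The central angle between the endpoints is δ = arccos(p₁·p₂) ≈ 2.521 rad (144.5°). The total great-circle distance is δ·R ≈ 2.521 × 3959 ≈ 9982 mi, so the target fraction is f = 8000/9982 ≈ 0.801.
Interpolate at f ≈ 0.801 with slerp weights a = sin((1−f)δ)/sin δ ≈ 0.826, b = sin(fδ)/sin δ ≈ 1.549.
p = a·p₁ + b·p₂ ≈ (0.281, 0.959, 0.048); φ = arcsin(p_z) ≈ 2.76°, λ = atan2(p_y, p_x) ≈ 73.69°.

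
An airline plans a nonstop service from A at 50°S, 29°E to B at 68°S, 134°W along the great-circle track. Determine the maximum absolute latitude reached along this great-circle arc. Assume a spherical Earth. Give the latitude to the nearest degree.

The great circle lies in the plane with unit normal n̂ = (p₁ × p₂)/|p₁ × p₂|.
Here n̂_z ≈ -0.080; the vertex latitude is φ_max = arccos|n̂_z| ≈ 85.4°.
Check via Clairaut: cos φ_max = |cos φ₁| · sin C = cos(50.0°)·sin(172.8°) ≈ 0.080, again giving ≈ 85.4°.

≈ 85°S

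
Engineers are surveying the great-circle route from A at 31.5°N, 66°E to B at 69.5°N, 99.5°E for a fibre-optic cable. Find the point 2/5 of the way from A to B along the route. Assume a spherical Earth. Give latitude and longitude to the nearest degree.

≈ 48°N, 73°E

The haversine formula gives a central angle δ ≈ 0.740 rad (42.4°) between the endpoints.
Interpolate at f = 2/5 with slerp weights a = sin((1−f)δ)/sin δ ≈ 0.637, b = sin(fδ)/sin δ ≈ 0.433.
p = a·p₁ + b·p₂ ≈ (0.196, 0.646, 0.738); φ = arcsin(p_z) ≈ 47.57°, λ = atan2(p_y, p_x) ≈ 73.12°.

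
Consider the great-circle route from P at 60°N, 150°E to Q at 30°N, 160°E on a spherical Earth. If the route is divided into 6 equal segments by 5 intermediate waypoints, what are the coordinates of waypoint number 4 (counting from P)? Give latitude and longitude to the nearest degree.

Write both endpoints as unit vectors p₁, p₂ with components (cos φ cos λ, cos φ sin λ, sin φ).
The central angle between the endpoints is δ = arccos(p₁·p₂) ≈ 0.537 rad (30.7°).
Interpolate at f = 4/6 with slerp weights a = sin((1−f)δ)/sin δ ≈ 0.348, b = sin(fδ)/sin δ ≈ 0.685.
p = a·p₁ + b·p₂ ≈ (-0.708, 0.290, 0.644); φ = arcsin(p_z) ≈ 40.08°, λ = atan2(p_y, p_x) ≈ 157.74°.

≈ 40°N, 158°E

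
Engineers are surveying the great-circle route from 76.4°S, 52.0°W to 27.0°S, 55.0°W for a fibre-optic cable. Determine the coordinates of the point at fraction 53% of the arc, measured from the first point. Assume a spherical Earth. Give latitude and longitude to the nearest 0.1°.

≈ 50.2°S, 54.4°W

Write both endpoints as unit vectors p₁, p₂ with components (cos φ cos λ, cos φ sin λ, sin φ).
The central angle between the endpoints is δ = arccos(p₁·p₂) ≈ 0.863 rad (49.4°).
Interpolate at f = 0.53 with slerp weights a = sin((1−f)δ)/sin δ ≈ 0.519, b = sin(fδ)/sin δ ≈ 0.581.
p = a·p₁ + b·p₂ ≈ (0.372, -0.520, -0.769); φ = arcsin(p_z) ≈ -50.22°, λ = atan2(p_y, p_x) ≈ -54.43°.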